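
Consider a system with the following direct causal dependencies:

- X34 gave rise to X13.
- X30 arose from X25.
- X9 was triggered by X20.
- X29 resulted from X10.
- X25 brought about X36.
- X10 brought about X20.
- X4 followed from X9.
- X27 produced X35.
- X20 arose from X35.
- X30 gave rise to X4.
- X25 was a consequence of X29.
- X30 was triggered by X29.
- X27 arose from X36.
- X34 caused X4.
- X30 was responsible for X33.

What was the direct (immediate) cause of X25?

Upstream contributors include X10, but only X29 feeds directly into X25.

X29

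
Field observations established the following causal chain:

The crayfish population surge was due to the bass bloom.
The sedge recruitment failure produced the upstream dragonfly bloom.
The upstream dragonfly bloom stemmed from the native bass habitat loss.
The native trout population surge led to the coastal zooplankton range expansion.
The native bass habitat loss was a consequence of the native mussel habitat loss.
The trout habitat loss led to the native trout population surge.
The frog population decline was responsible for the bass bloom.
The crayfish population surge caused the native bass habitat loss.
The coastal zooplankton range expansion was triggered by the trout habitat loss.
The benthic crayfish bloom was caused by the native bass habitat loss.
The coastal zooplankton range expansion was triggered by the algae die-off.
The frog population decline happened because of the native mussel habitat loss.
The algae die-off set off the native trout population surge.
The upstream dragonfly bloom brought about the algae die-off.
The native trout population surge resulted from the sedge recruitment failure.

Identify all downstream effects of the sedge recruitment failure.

Direct effects: the upstream dragonfly bloom, the native trout population surge.
2 steps out: the algae die-off, the coastal zooplankton range expansion.
Not reachable from it: the native mussel habitat loss, the frog population decline, the trout habitat loss, the bass bloom, the crayfish population surge, the native bass habitat loss, the benthic crayfish bloom.

the algae die-off, the coastal zooplankton range expansion, the native trout population surge, the upstream dragonfly bloom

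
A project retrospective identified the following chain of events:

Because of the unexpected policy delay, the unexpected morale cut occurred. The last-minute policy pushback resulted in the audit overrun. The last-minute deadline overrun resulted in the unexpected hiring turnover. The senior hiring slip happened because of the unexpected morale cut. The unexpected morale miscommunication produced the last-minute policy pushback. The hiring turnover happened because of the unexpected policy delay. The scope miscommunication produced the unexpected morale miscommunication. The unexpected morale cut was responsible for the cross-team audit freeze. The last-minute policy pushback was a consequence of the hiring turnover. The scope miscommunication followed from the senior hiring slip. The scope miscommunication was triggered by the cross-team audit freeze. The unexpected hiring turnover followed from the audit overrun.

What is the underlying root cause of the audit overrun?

Tracing upstream from the audit overrun: the audit overrun ← the last-minute policy pushback ← the hiring turnover ← the unexpected policy delay.
The unexpected policy delay has no stated cause, so it is the root.

the unexpected policy delay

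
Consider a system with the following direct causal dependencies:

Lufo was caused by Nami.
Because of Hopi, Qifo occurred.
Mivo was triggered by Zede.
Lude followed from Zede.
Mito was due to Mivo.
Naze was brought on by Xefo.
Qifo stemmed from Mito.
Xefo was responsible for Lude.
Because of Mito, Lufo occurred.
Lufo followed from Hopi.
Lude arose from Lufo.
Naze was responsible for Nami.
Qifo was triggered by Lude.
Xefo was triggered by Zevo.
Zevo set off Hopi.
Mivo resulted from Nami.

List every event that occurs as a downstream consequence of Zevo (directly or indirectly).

Direct effects: Xefo, Hopi.
2 steps out: Naze, Lufo, Lude, Qifo.
3 steps out: Nami.
4 steps out: Mivo.
5 steps out: Mito.
Not reachable from it: Zede.

Hopi, Lude, Lufo, Mito, Mivo, Nami, Naze, Qifo, Xefo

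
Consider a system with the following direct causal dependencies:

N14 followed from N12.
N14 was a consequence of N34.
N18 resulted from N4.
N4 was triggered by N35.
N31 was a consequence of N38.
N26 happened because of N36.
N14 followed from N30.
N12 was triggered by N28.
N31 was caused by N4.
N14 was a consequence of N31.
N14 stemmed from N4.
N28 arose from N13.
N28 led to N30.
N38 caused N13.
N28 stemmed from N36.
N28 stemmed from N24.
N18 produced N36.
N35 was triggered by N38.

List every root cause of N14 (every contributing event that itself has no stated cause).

N24, N34, N38

Tracing upstream from N14: N14 ← N31 ← N38.
A separate upstream branch: N14 ← N30 ← N28 ← N24.
A separate upstream branch: N14 ← N34.
Each of those chain origins has no stated cause.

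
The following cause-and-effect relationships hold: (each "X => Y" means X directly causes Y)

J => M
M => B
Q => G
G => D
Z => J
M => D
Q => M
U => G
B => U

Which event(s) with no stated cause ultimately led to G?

Q, Z

Tracing upstream from G: G ← U ← B ← M ← J ← Z.
A separate upstream branch: G ← Q.
Each of those chain origins has no stated cause.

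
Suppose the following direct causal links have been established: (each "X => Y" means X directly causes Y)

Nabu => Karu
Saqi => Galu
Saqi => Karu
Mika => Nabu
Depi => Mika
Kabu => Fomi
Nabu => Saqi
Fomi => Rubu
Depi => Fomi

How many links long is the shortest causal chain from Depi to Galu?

Shortest chain: Depi → Mika → Nabu → Saqi → Galu.

4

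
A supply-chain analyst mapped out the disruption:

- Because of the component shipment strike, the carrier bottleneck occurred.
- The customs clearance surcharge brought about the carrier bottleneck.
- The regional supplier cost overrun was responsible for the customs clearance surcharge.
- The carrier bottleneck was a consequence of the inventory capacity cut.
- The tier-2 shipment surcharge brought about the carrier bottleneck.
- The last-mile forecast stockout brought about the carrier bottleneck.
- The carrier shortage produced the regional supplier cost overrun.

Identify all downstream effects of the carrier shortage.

Direct effects: the regional supplier cost overrun.
2 steps out: the customs clearance surcharge.
3 steps out: the carrier bottleneck.
Not reachable from it: the tier-2 shipment surcharge, the component shipment strike, the inventory capacity cut, the last-mile forecast stockout.

the carrier bottleneck, the customs clearance surcharge, the regional supplier cost overrun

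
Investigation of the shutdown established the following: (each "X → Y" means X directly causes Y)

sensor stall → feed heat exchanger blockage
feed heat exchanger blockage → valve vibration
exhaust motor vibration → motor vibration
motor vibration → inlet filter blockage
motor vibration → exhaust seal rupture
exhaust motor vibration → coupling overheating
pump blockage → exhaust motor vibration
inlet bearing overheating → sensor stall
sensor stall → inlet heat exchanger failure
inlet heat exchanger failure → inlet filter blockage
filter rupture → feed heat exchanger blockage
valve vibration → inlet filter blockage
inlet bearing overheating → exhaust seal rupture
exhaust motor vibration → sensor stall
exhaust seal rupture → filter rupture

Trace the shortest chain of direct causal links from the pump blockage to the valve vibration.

the pump blockage → the exhaust motor vibration → the sensor stall → the feed heat exchanger blockage → the valve vibration

the pump blockage → the exhaust motor vibration
the exhaust motor vibration → the sensor stall
the sensor stall → the feed heat exchanger blockage
the feed heat exchanger blockage → the valve vibration
Length: 4 steps.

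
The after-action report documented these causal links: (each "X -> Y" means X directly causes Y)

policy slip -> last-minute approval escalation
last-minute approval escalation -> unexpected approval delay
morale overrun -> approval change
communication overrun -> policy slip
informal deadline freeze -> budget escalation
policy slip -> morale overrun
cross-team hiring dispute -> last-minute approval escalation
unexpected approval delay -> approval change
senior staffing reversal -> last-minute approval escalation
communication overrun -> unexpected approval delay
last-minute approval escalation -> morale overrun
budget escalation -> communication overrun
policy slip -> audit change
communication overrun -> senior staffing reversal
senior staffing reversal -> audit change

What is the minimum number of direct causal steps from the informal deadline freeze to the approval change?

4

Shortest chain: the informal deadline freeze → the budget escalation → the communication overrun → the unexpected approval delay → the approval change.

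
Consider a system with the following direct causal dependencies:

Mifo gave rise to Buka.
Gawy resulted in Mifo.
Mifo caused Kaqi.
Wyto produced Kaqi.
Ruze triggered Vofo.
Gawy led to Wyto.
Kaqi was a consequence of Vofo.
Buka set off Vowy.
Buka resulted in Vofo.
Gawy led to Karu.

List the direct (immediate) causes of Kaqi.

Upstream contributors include Gawy, Buka, Ruze, but only Mifo, Vofo, Wyto feed directly into Kaqi.

Mifo, Vofo, Wyto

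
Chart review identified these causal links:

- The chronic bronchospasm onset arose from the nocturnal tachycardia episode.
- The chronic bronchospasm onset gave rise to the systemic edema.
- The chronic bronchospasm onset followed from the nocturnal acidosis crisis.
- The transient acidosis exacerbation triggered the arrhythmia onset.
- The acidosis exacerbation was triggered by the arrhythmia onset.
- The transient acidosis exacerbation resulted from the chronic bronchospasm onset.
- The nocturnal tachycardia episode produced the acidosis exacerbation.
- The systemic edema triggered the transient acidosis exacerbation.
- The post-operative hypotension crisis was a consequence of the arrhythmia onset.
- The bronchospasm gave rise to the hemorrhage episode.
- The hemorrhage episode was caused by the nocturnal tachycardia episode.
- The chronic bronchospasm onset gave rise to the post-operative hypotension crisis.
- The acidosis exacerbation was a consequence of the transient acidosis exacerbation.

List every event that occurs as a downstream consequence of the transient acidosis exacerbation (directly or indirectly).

the acidosis exacerbation, the arrhythmia onset, the post-operative hypotension crisis

Direct effects: the arrhythmia onset, the acidosis exacerbation.
2 steps out: the post-operative hypotension crisis.
Not reachable from it: the nocturnal acidosis crisis, the bronchospasm, the nocturnal tachycardia episode, the chronic bronchospasm onset, the hemorrhage episode, the systemic edema.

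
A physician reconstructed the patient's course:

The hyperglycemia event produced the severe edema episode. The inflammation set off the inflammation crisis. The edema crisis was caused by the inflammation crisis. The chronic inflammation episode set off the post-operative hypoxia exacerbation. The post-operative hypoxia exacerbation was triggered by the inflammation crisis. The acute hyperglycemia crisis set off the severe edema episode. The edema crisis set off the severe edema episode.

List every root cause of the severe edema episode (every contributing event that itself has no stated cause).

the acute hyperglycemia crisis, the hyperglycemia event, the inflammation

Tracing upstream from the severe edema episode: the severe edema episode ← the edema crisis ← the inflammation crisis ← the inflammation.
A separate upstream branch: the severe edema episode ← the hyperglycemia event.
A separate upstream branch: the severe edema episode ← the acute hyperglycemia crisis.
Each of those chain origins has no stated cause.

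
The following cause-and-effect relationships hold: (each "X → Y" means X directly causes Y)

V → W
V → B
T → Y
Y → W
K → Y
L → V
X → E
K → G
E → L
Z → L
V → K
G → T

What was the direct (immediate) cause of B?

Upstream contributors include X, E, L, Z, but only V feeds directly into B.

V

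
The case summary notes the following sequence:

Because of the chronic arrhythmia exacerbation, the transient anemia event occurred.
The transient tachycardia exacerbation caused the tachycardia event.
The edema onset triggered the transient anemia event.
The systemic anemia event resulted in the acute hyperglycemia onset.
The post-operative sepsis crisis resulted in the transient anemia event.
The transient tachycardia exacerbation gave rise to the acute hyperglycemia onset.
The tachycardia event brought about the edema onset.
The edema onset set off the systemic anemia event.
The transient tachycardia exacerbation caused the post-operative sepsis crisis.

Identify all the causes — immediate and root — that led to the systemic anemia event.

the edema onset, the tachycardia event, the transient tachycardia exacerbation

Immediate cause of the systemic anemia event: the edema onset.
Further upstream: the transient tachycardia exacerbation, the tachycardia event.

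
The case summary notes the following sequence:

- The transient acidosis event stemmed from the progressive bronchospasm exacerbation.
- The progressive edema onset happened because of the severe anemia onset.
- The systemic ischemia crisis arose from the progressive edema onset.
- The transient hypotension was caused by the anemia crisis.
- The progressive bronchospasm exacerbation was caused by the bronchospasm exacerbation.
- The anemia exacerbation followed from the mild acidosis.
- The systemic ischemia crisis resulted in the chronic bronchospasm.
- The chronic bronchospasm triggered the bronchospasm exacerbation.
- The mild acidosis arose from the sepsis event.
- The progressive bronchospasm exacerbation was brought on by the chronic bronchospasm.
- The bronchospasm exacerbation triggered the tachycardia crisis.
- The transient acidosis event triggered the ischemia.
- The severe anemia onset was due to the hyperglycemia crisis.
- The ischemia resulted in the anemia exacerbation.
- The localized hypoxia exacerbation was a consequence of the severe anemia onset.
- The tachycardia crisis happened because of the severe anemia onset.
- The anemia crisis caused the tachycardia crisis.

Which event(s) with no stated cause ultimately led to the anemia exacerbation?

Tracing upstream from the anemia exacerbation: the anemia exacerbation ← the mild acidosis ← the sepsis event.
A separate upstream branch: the anemia exacerbation ← the ischemia ← the transient acidosis event ← the progressive bronchospasm exacerbation ← the chronic bronchospasm ← the systemic ischemia crisis ← the progressive edema onset ← the severe anemia onset ← the hyperglycemia crisis.
Each of those chain origins has no stated cause.

the hyperglycemia crisis, the sepsis event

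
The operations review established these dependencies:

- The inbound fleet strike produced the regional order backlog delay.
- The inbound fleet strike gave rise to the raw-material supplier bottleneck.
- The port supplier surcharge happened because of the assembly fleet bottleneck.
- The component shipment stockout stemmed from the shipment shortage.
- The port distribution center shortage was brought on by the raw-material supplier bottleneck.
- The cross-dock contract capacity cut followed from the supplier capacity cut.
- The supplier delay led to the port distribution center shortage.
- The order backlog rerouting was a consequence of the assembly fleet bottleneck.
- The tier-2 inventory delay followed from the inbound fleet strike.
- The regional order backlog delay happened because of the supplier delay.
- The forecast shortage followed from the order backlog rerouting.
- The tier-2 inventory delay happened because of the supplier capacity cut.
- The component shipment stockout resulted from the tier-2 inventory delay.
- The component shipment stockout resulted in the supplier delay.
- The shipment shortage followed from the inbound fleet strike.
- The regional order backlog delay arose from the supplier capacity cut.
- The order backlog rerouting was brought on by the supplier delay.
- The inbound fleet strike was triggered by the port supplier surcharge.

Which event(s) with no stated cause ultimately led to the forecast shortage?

Tracing upstream from the forecast shortage: the forecast shortage ← the order backlog rerouting ← the supplier delay ← the component shipment stockout ← the tier-2 inventory delay ← the supplier capacity cut.
A separate upstream branch: the forecast shortage ← the order backlog rerouting ← the assembly fleet bottleneck.
Each of those chain origins has no stated cause.

the assembly fleet bottleneck, the supplier capacity cut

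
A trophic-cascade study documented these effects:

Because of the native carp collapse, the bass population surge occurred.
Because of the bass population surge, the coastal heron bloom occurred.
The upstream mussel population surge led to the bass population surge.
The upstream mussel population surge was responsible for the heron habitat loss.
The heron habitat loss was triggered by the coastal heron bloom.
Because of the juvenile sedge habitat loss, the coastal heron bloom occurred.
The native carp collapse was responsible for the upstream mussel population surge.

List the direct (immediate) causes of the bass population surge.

the native carp collapse, the upstream mussel population surge

the native carp collapse, the upstream mussel population surge → the bass population surge with nothing further upstream stated.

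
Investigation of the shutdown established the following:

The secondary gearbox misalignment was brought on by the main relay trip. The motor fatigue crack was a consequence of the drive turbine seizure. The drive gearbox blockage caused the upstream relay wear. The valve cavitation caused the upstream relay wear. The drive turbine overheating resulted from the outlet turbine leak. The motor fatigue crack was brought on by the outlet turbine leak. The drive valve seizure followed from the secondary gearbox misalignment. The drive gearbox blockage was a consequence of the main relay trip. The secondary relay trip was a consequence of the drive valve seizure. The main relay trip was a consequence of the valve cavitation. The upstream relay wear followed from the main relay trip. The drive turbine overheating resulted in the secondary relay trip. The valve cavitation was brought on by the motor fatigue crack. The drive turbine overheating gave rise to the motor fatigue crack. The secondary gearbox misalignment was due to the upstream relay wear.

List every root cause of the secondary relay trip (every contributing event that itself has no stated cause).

the drive turbine seizure, the outlet turbine leak

Tracing upstream from the secondary relay trip: the secondary relay trip ← the drive turbine overheating ← the outlet turbine leak.
A separate upstream branch: the secondary relay trip ← the drive valve seizure ← the secondary gearbox misalignment ← the main relay trip ← the valve cavitation ← the motor fatigue crack ← the drive turbine seizure.
Each of those chain origins has no stated cause.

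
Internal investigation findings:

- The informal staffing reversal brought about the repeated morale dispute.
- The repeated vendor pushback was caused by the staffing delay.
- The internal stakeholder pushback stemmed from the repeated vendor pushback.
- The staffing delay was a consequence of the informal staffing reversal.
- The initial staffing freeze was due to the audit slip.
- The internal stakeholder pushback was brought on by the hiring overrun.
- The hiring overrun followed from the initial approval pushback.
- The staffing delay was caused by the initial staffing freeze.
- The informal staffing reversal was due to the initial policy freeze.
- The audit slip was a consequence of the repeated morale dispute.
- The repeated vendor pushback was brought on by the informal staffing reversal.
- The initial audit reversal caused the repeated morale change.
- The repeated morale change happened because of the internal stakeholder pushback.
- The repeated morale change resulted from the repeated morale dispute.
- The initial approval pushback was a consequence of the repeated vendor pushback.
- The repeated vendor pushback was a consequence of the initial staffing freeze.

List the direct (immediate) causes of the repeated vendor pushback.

Upstream contributors include the initial policy freeze, the repeated morale dispute, the audit slip, but only the informal staffing reversal, the initial staffing freeze, the staffing delay feed directly into the repeated vendor pushback.

the informal staffing reversal, the initial staffing freeze, the staffing delay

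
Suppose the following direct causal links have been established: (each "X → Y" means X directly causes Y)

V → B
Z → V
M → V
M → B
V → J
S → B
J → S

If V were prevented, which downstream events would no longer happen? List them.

Downstream of V: J, S, B.
Of those, still caused via another path: B.
The remainder have no surviving cause.

J, S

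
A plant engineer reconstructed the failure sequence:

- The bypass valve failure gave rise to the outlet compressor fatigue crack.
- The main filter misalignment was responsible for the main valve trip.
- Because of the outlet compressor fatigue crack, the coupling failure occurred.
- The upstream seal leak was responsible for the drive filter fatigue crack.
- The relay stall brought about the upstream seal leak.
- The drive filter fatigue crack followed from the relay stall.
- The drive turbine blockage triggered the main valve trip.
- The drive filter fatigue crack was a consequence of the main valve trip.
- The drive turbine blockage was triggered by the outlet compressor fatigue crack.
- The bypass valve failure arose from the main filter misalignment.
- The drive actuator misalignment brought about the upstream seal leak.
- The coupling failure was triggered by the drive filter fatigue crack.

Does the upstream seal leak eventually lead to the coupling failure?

Yes

There is a causal chain: the upstream seal leak → the drive filter fatigue crack → the coupling failure.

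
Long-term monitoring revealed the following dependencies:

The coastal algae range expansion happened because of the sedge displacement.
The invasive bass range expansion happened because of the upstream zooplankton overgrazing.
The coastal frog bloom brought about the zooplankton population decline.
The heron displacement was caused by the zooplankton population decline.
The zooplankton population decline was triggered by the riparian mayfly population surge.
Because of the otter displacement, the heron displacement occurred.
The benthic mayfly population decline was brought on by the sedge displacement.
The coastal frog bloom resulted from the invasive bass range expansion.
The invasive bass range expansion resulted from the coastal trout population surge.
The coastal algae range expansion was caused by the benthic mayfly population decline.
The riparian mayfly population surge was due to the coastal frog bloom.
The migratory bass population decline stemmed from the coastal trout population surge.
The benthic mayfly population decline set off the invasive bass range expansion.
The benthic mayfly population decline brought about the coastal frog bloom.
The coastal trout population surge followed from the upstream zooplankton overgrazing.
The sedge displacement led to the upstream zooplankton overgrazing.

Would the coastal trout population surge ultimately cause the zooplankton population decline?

Yes

There is a causal chain: the coastal trout population surge → the invasive bass range expansion → the coastal frog bloom → the zooplankton population decline.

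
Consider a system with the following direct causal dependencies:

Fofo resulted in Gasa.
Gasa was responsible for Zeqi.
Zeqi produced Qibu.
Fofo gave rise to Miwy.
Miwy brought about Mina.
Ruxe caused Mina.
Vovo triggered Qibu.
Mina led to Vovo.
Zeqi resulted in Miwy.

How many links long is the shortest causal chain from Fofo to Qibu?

Shortest chain: Fofo → Gasa → Zeqi → Qibu.

3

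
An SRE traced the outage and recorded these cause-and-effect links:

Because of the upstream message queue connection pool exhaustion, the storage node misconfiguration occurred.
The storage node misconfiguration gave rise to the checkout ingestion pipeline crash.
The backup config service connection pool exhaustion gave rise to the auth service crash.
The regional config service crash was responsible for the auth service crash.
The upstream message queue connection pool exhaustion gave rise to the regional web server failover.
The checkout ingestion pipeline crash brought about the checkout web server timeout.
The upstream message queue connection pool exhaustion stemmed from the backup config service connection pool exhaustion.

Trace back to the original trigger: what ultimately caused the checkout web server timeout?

the backup config service connection pool exhaustion

Tracing upstream from the checkout web server timeout: the checkout web server timeout ← the checkout ingestion pipeline crash ← the storage node misconfiguration ← the upstream message queue connection pool exhaustion ← the backup config service connection pool exhaustion.
The backup config service connection pool exhaustion has no stated cause, so it is the root.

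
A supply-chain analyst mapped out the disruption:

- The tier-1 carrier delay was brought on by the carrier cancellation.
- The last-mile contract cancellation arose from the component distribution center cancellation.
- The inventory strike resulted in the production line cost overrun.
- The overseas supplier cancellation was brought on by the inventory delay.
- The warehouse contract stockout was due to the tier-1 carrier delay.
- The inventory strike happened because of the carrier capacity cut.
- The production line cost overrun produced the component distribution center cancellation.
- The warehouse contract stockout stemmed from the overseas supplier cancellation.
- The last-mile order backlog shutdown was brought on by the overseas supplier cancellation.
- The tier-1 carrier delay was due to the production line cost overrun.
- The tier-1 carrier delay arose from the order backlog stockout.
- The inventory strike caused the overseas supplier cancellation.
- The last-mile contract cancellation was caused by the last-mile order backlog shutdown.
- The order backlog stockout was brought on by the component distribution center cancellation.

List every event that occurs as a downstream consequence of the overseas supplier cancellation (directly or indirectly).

the last-mile contract cancellation, the last-mile order backlog shutdown, the warehouse contract stockout

Direct effects: the last-mile order backlog shutdown, the warehouse contract stockout.
2 steps out: the last-mile contract cancellation.
Not reachable from it: the inventory delay, the carrier capacity cut, the inventory strike, the carrier cancellation, the production line cost overrun, the component distribution center cancellation, the order backlog stockout, the tier-1 carrier delay.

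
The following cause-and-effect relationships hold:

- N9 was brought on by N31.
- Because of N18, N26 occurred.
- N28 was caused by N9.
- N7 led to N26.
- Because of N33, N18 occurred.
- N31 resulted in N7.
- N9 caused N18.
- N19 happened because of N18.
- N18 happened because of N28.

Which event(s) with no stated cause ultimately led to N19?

N31, N33

Tracing upstream from N19: N19 ← N18 ← N9 ← N31.
A separate upstream branch: N19 ← N18 ← N33.
Each of those chain origins has no stated cause.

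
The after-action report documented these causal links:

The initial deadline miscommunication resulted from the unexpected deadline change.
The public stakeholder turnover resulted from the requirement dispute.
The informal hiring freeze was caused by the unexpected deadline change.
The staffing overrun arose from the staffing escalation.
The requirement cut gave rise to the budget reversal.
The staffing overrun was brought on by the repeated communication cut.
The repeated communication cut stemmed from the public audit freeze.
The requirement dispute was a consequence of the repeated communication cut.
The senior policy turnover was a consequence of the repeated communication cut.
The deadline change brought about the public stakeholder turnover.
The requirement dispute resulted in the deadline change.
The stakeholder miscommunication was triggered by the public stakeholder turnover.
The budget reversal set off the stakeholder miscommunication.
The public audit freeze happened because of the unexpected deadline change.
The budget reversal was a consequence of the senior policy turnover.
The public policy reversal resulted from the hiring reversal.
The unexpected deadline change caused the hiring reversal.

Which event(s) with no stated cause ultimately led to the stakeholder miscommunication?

Tracing upstream from the stakeholder miscommunication: the stakeholder miscommunication ← the public stakeholder turnover ← the requirement dispute ← the repeated communication cut ← the public audit freeze ← the unexpected deadline change.
A separate upstream branch: the stakeholder miscommunication ← the budget reversal ← the requirement cut.
Each of those chain origins has no stated cause.

the requirement cut, the unexpected deadline change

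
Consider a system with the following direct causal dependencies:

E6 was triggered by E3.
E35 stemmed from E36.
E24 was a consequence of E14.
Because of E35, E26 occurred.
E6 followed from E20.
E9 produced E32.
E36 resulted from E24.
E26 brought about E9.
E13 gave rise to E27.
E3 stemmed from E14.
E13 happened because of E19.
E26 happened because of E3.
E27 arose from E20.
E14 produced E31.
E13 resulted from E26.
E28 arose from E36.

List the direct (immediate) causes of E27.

Upstream contributors include E14, E3, E24, E36, E35, E26, E19, but only E13, E20 feed directly into E27.

E13, E20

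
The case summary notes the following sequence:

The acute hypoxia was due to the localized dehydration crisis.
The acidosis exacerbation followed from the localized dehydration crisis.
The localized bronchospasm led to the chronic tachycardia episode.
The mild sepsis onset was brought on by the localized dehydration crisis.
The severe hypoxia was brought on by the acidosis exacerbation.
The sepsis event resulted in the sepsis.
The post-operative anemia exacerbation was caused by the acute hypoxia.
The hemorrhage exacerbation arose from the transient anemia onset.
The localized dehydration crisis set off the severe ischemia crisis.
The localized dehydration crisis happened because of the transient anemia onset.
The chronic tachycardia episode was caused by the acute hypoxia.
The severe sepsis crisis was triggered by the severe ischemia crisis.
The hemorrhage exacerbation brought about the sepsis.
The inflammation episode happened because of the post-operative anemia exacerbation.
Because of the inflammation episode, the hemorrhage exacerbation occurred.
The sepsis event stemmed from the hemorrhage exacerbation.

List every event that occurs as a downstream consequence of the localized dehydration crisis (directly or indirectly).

Direct effects: the severe ischemia crisis, the acute hypoxia, the acidosis exacerbation, the mild sepsis onset.
2 steps out: the chronic tachycardia episode, the post-operative anemia exacerbation, the severe sepsis crisis, the severe hypoxia.
3 steps out: the inflammation episode.
4 steps out: the hemorrhage exacerbation.
5 steps out: the sepsis event, the sepsis.
Not reachable from it: the transient anemia onset, the localized bronchospasm.

the acidosis exacerbation, the acute hypoxia, the chronic tachycardia episode, the hemorrhage exacerbation, the inflammation episode, the mild sepsis onset, the post-operative anemia exacerbation, the sepsis, the sepsis event, the severe hypoxia, the severe ischemia crisis, the severe sepsis crisis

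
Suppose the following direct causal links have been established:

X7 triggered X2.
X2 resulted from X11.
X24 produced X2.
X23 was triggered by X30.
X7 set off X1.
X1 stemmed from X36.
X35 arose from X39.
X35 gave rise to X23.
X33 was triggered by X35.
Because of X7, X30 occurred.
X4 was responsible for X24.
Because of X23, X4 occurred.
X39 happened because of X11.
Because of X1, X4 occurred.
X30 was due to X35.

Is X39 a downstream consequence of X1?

X1 leads to X4, X24, X2; X39 is not among them.

No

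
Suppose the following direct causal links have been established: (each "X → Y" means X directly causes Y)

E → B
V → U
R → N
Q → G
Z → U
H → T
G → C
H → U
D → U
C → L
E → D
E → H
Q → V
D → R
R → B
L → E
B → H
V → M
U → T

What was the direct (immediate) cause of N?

R

Upstream contributors include Q, G, C, L, E, D, but only R feeds directly into N.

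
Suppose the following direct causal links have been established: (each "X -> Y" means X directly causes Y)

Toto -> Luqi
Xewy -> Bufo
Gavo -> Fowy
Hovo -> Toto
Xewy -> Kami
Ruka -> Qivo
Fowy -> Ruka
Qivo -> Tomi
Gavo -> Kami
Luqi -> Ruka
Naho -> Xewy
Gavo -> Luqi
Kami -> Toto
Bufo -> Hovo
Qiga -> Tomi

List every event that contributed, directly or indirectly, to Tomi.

Bufo, Fowy, Gavo, Hovo, Kami, Luqi, Naho, Qiga, Qivo, Ruka, Toto, Xewy

Immediate causes of Tomi: Qiga, Qivo.
Further upstream: Naho, Xewy, Gavo, Kami, Bufo, Hovo, Fowy, Toto, Luqi, Ruka.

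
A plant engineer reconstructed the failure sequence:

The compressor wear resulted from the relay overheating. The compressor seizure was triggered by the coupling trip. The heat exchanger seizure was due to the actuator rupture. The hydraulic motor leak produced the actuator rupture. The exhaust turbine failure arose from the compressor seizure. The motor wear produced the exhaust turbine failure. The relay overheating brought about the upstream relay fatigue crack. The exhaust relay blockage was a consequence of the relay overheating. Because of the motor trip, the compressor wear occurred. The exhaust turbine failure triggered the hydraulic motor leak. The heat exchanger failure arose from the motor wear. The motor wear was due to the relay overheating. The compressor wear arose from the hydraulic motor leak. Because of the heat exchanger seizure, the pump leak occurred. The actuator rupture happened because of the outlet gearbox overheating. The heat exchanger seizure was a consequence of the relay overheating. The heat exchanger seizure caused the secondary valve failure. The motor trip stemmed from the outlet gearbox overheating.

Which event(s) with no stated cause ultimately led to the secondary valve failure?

the coupling trip, the outlet gearbox overheating, the relay overheating

Tracing upstream from the secondary valve failure: the secondary valve failure ← the heat exchanger seizure ← the actuator rupture ← the hydraulic motor leak ← the exhaust turbine failure ← the compressor seizure ← the coupling trip.
A separate upstream branch: the secondary valve failure ← the heat exchanger seizure ← the relay overheating.
A separate upstream branch: the secondary valve failure ← the heat exchanger seizure ← the actuator rupture ← the outlet gearbox overheating.
Each of those chain origins has no stated cause.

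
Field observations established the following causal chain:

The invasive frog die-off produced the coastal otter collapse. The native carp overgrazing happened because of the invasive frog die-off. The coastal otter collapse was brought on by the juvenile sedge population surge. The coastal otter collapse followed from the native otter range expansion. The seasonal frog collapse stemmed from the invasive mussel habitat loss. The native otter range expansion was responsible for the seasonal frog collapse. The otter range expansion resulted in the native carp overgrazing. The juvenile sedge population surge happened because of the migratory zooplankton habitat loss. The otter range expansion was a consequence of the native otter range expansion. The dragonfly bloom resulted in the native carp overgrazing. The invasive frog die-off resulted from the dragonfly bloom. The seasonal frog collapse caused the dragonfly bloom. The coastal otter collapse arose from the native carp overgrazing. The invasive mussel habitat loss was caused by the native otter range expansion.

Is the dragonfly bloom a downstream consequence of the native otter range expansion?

Yes

There is a causal chain: the native otter range expansion → the seasonal frog collapse → the dragonfly bloom.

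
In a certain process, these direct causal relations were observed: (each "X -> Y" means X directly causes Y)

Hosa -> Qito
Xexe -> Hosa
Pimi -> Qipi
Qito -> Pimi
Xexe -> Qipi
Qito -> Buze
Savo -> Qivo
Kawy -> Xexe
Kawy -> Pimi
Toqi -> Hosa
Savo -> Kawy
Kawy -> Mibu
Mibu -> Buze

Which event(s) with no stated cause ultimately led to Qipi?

Savo, Toqi

Tracing upstream from Qipi: Qipi ← Xexe ← Kawy ← Savo.
A separate upstream branch: Qipi ← Pimi ← Qito ← Hosa ← Toqi.
Each of those chain origins has no stated cause.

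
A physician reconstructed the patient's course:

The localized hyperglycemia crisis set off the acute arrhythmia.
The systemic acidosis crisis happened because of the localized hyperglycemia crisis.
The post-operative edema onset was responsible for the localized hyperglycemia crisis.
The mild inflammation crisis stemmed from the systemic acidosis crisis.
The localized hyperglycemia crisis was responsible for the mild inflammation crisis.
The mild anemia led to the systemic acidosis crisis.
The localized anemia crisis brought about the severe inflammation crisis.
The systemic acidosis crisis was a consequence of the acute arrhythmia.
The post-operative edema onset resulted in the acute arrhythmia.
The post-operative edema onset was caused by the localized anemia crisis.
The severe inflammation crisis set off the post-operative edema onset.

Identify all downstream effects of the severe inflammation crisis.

Direct effects: the post-operative edema onset.
2 steps out: the localized hyperglycemia crisis, the acute arrhythmia.
3 steps out: the systemic acidosis crisis, the mild inflammation crisis.
Not reachable from it: the localized anemia crisis, the mild anemia.

the acute arrhythmia, the localized hyperglycemia crisis, the mild inflammation crisis, the post-operative edema onset, the systemic acidosis crisis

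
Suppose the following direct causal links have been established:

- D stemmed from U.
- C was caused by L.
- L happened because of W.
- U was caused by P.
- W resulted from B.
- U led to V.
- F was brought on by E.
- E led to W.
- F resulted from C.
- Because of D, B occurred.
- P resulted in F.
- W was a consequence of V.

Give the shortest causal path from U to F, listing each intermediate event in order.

U → V
V → W
W → L
L → C
C → F
Length: 5 steps.

U → V → W → L → C → F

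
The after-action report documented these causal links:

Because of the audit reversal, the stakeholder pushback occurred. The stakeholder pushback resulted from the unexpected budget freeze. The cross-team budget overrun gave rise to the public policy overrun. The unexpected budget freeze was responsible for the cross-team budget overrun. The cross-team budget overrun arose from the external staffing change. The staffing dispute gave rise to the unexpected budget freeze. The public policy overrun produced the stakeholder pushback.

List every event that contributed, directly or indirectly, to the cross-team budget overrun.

the external staffing change, the staffing dispute, the unexpected budget freeze

Immediate causes of the cross-team budget overrun: the external staffing change, the unexpected budget freeze.
Further upstream: the staffing dispute.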